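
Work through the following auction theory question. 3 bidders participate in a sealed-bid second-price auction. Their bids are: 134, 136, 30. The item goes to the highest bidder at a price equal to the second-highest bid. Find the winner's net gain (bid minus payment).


Step 1: Sort bids in descending order: 136, 134, 30
Step 2: The winning bid is the highest: 136
Step 3: The payment equals the second-highest bid: 134
Step 4: Surplus = winner's bid - payment = 136 - 134 = 2

2


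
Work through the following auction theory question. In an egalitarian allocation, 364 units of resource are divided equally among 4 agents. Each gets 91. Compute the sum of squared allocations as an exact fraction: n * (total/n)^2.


Step 1: Each agent's share = 364/4 = 91
Step 2: Square of each share = (91)^2 = 8281
Step 3: Sum of squares = 4 * 8281 = 33124

33124


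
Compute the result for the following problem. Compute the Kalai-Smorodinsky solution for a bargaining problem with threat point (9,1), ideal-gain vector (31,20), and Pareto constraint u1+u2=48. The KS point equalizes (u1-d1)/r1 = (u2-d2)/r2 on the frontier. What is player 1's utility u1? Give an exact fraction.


Step 1: At the KS point, (u1-d1)/r1 = (u2-d2)/r2 = t and u1+u2 = 48
Step 2: u1 = d1 + r1*t and u2 = d2 + r2*t, so (d1 + r1*t) + (d2 + r2*t) = 48
Step 3: t = (48 - 9 - 1)/(31 + 20) = 38/51
Step 4: u1 = d1 + r1*t = 9 + 31 * 38/51 = 1637/51
Step 5: (Check: u2 = d2 + r2*t = 811/51; u1+u2 = 1637/51 + 811/51 = 48, on the frontier.)

1637/51


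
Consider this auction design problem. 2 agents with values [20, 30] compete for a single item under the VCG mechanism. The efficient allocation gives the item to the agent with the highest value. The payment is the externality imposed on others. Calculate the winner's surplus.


Step 1: The winner is the agent with the highest value: agent 1 with value 30
Step 2: Values of other agents: [20]
Step 3: VCG payment = max of others' values = 20
Step 4: Surplus = 30 - 20 = 10

10


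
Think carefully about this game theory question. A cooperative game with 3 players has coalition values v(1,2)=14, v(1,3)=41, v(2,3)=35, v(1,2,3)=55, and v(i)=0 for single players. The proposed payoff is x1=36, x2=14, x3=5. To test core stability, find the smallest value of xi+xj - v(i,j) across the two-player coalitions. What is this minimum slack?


Step 1: Slack for coalition (1,2): x1+x2 - v12 = 50 - 14 = 36
Step 2: Slack for coalition (1,3): x1+x3 - v13 = 41 - 41 = 0
Step 3: Slack for coalition (2,3): x2+x3 - v23 = 19 - 35 = -16
Step 4: Minimum slack = min(36, 0, -16) = -16, attained by (2,3); coalition (2,3) can block (slack < 0), so the allocation is not in the core

-16


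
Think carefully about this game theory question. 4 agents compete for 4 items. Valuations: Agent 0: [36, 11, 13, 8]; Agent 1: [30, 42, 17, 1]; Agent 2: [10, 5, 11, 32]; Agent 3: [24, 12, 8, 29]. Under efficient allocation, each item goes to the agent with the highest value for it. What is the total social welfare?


Step 1: For each item, find the maximum value among all agents.
Step 2: Item 0 -> Agent 0 (value 36)
Step 3: Item 1 -> Agent 1 (value 42)
Step 4: Item 2 -> Agent 1 (value 17)
Step 5: Item 3 -> Agent 2 (value 32)
Step 6: Total welfare = 36 + 42 + 17 + 32 = 127

127


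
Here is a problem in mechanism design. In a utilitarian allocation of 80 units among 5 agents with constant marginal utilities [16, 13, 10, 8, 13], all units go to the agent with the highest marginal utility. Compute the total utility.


Step 1: The marginal utilities are [16, 13, 10, 8, 13]
Step 2: The highest marginal utility is 16
Step 3: All 80 units go to that agent
Step 4: Total utility = 16 * 80 = 1280

1280


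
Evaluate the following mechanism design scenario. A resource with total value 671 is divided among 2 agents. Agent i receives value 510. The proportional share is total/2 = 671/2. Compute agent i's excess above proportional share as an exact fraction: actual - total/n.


Step 1: Proportional share = 671/2
Step 2: Agent's actual allocation = 510
Step 3: Excess = 510 - 671/2 = 349/2

349/2


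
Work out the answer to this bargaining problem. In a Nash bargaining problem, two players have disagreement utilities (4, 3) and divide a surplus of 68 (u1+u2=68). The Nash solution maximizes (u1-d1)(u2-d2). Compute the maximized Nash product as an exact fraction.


Step 1: The Nash solution splits surplus symmetrically above the disagreement point
Step 2: u1 = (total + d1 - d2)/2 = (68 + 4 - 3)/2 = 69/2
Step 3: u2 = (total - d1 + d2)/2 = (68 - 4 + 3)/2 = 67/2
Step 4: Nash product = (69/2 - 4) * (67/2 - 3)
Step 5: = 61/2 * 61/2 = 3721/4

3721/4


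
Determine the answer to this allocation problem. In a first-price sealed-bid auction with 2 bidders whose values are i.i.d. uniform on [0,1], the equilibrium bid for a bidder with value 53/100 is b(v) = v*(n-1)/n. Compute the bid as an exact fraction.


Step 1: The symmetric BNE bidding function is b(v) = v * (n-1) / n
Step 2: Substitute v = 53/100 and n = 2
Step 3: b = 53/100 * 1/2
Step 4: b = 53/200

53/200


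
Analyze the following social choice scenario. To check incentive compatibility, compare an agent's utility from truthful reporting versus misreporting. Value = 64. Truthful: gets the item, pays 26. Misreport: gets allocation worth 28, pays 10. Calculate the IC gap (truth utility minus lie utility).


Step 1: U(truth) = value - payment = 64 - 26 = 38
Step 2: U(lie) = allocation - payment = 28 - 10 = 18
Step 3: IC gap = 38 - 18 = 20

20


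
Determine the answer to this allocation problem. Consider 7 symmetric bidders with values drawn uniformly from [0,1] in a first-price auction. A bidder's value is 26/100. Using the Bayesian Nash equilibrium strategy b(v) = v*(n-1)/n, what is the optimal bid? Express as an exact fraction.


Step 1: The symmetric BNE bidding function is b(v) = v * (n-1) / n
Step 2: Substitute v = 13/50 and n = 7
Step 3: b = 13/50 * 6/7
Step 4: b = 39/175

39/175


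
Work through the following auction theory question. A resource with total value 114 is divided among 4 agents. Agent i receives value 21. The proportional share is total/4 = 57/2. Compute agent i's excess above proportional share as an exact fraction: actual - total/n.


Step 1: Proportional share = 114/4 = 57/2
Step 2: Agent's actual allocation = 21
Step 3: Excess = 21 - 57/2 = -15/2

-15/2


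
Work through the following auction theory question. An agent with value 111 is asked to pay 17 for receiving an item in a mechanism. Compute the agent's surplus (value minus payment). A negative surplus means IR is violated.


Step 1: Surplus = value - payment = 111 - 17 = 94
Step 2: IR is satisfied (surplus >= 0)

94


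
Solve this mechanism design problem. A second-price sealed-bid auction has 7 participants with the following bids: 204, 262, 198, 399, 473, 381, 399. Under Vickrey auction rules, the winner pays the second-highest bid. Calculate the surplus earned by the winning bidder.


Step 1: Sort bids in descending order: 473, 399, 399, 381, 262, 204, 198
Step 2: The winning bid is the highest: 473
Step 3: The payment equals the second-highest bid: 399
Step 4: Surplus = winner's bid - payment = 473 - 399 = 74

74


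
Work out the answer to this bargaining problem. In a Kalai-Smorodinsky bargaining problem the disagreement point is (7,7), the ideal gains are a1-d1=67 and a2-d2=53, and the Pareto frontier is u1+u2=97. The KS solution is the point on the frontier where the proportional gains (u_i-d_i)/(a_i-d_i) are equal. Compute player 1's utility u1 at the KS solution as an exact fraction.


Step 1: At the KS point, (u1-d1)/r1 = (u2-d2)/r2 = t and u1+u2 = 97
Step 2: u1 = d1 + r1*t and u2 = d2 + r2*t, so (d1 + r1*t) + (d2 + r2*t) = 97
Step 3: t = (97 - 7 - 7)/(67 + 53) = 83/120
Step 4: u1 = d1 + r1*t = 7 + 67 * 83/120 = 6401/120
Step 5: (Check: u2 = d2 + r2*t = 5239/120; u1+u2 = 6401/120 + 5239/120 = 97, on the frontier.)

6401/120


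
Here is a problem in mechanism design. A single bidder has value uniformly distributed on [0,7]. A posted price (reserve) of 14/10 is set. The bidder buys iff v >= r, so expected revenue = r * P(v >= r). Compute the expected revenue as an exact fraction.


Step 1: Posted price r = 7/5, value support [0,7]
Step 2: P(v >= r) = (7 - 7/5)/7 = 4/5
Step 3: Expected revenue = r * P(v >= r) = 7/5 * 4/5
Step 4: Revenue = 28/25

28/25


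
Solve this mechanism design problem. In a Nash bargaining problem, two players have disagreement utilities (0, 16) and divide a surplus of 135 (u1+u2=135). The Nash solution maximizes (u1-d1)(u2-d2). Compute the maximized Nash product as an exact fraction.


Step 1: The Nash solution splits surplus symmetrically above the disagreement point
Step 2: u1 = (total + d1 - d2)/2 = (135 + 0 - 16)/2 = 119/2
Step 3: u2 = (total - d1 + d2)/2 = (135 - 0 + 16)/2 = 151/2
Step 4: Nash product = (119/2 - 0) * (151/2 - 16)
Step 5: = 119/2 * 119/2 = 14161/4

14161/4


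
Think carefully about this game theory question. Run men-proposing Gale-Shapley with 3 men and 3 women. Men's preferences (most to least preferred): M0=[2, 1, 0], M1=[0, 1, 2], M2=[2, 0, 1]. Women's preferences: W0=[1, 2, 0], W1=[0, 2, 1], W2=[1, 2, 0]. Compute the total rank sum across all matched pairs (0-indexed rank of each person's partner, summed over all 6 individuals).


Step 1: Run Gale-Shapley (men propose, women hold best offer):
  M0 proposes to W2; she accepts
  M1 proposes to W0; she accepts
  M2 proposes to W2; she switches from M0
  M0 proposes to W1; she accepts
Step 2: Final matching: W0-M1, W1-M0, W2-M2
Step 3: 0-indexed ranks (man's rank of his match, then woman's): 0 + 0 + 1 + 0 + 0 + 1
Step 4: Total rank sum = 2

2


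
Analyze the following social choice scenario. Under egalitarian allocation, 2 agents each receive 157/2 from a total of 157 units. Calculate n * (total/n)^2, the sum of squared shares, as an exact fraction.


Step 1: Each agent's share = 157/2
Step 2: Square of each share = (157/2)^2 = 24649/4
Step 3: Sum of squares = 2 * 24649/4 = 24649/2

24649/2


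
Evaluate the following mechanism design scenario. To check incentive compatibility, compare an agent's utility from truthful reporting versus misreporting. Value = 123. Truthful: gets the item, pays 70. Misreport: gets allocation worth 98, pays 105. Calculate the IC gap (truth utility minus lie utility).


Step 1: U(truth) = value - payment = 123 - 70 = 53
Step 2: U(lie) = allocation - payment = 98 - 105 = -7
Step 3: IC gap = 53 - (-7) = 60

60


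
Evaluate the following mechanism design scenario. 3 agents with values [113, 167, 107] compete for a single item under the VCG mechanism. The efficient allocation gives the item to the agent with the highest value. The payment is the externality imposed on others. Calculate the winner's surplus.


Step 1: The winner is the agent with the highest value: agent 1 with value 167
Step 2: Values of other agents: [113, 107]
Step 3: VCG payment = max of others' values = 113
Step 4: Surplus = 167 - 113 = 54

54


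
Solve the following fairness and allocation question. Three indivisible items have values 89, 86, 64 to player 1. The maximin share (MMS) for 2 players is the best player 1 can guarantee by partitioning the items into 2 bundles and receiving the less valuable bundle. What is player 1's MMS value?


Step 1: Item values = 89, 86, 64
Step 2: Enumerate all 2-bundle partitions and take the smaller bundle:
  Partition 1: {89} vs {86,64} -> bundles 89, 150; min = 89
  Partition 2: {86} vs {89,64} -> bundles 86, 153; min = 86
  Partition 3: {64} vs {89,86} -> bundles 64, 175; min = 64
Step 3: MMS = max(89, 86, 64) = 89

89


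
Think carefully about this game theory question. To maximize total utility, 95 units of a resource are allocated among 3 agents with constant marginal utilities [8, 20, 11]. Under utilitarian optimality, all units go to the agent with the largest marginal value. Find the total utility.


Step 1: The marginal utilities are [8, 20, 11]
Step 2: The highest marginal utility is 20
Step 3: All 95 units go to that agent
Step 4: Total utility = 20 * 95 = 1900

1900


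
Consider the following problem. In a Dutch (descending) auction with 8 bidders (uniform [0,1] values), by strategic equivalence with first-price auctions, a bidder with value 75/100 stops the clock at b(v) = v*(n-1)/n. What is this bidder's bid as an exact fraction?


Step 1: Dutch auctions are strategically equivalent to first-price auctions
Step 2: The equilibrium bid is b(v) = v*(n-1)/n
Step 3: b = 3/4 * 7/8
Step 4: b = 21/32

21/32


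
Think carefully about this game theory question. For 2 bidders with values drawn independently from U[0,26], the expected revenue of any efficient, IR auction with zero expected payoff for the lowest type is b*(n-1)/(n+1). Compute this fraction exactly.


Step 1: By Revenue Equivalence, expected revenue = b*(n-1)/(n+1)
Step 2: Substituting n = 2, b = 26
Step 3: Revenue = 26*(2-1)/(2+1) = 26*1/3
Step 4: Revenue = 26/3

26/3


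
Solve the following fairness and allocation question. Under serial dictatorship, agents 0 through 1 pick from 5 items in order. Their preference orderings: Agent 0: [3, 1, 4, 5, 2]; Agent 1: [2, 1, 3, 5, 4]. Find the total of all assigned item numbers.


Step 1: Agent 0 picks item 3
Step 2: Agent 1 picks item 2
Step 3: Sum = 3 + 2 = 5

5


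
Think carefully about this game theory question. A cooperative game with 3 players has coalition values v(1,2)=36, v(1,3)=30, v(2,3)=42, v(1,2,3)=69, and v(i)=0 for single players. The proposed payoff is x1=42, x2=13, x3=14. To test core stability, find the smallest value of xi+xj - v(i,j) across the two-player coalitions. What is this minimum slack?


Step 1: Slack for coalition (1,2): x1+x2 - v12 = 55 - 36 = 19
Step 2: Slack for coalition (1,3): x1+x3 - v13 = 56 - 30 = 26
Step 3: Slack for coalition (2,3): x2+x3 - v23 = 27 - 42 = -15
Step 4: Minimum slack = min(19, 26, -15) = -15, attained by (2,3); coalition (2,3) can block (slack < 0), so the allocation is not in the core

-15


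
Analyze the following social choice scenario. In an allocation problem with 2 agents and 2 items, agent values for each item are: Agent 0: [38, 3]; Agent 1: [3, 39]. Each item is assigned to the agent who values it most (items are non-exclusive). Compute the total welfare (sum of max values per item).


Step 1: For each item, find the maximum value among all agents.
Step 2: Item 0 -> Agent 0 (value 38)
Step 3: Item 1 -> Agent 1 (value 39)
Step 4: Total welfare = 38 + 39 = 77

77


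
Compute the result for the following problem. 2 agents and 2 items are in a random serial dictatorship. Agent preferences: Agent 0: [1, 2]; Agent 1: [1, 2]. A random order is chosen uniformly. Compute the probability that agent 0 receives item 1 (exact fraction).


Step 1: Agent 0 wants item 1
Step 2: There are 2 possible orderings of agents
Step 3: In 1 orderings, agent 0 gets item 1
Step 4: Probability = 1/2

1/2


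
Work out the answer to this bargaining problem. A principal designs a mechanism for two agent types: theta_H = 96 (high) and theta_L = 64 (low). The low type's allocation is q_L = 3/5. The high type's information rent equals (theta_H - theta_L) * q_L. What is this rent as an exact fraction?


Step 1: theta_H - theta_L = 96 - 64 = 32
Step 2: Information rent = (theta_H - theta_L) * q_L
Step 3: = 32 * 3/5
Step 4: = 96/5

96/5


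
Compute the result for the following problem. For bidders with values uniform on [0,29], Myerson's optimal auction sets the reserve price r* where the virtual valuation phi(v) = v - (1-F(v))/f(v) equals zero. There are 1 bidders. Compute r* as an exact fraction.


Step 1: For U[0,29], F(v) = v/29 and f(v) = 1/29
Step 2: phi(v) = v - (1 - v/29)/(1/29) = v - (29 - v) = 2v - 29
Step 3: Set phi(r*) = 0: 2r* - 29 = 0
Step 4: r* = 29/2 (the number of bidders n = 1 does not enter)

29/2


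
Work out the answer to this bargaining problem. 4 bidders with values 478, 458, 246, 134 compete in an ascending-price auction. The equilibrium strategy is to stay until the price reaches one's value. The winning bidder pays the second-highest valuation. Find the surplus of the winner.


Step 1: Identify the highest value: 478
Step 2: Identify the second-highest value: 458
Step 3: The final price = second-highest value = 458
Step 4: Surplus = 478 - 458 = 20

20


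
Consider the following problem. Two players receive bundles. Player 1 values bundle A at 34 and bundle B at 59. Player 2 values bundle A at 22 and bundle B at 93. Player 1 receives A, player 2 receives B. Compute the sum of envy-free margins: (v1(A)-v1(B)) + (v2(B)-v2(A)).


Step 1: Player 1's margin = v1(A) - v1(B) = 34 - 59 = -25
Step 2: Player 2's margin = v2(B) - v2(A) = 93 - 22 = 71
Step 3: Total margin = -25 + 71 = 46

46


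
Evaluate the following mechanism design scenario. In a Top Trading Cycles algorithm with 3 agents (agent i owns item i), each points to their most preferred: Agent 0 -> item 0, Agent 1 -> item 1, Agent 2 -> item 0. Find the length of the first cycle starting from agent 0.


Step 1: Trace the pointer graph from agent 0: 0 -> 0
Step 2: A cycle is detected when we revisit agent 0
Step 3: The cycle is: 0 -> 0
Step 4: Cycle length = 1

1


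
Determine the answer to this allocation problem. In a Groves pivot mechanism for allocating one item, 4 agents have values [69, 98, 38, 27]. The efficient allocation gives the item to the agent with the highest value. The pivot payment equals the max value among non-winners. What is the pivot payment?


Step 1: The efficient winner is agent 1 with value 98
Step 2: Other agents' values: [69, 38, 27]
Step 3: Pivot payment = max(others) = 69
Step 4: The winner pays 69

69


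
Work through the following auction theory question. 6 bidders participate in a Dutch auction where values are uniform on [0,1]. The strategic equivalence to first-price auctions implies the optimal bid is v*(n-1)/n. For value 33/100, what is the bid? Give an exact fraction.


Step 1: Dutch auctions are strategically equivalent to first-price auctions
Step 2: The equilibrium bid is b(v) = v*(n-1)/n
Step 3: b = 33/100 * 5/6
Step 4: b = 11/40

11/40


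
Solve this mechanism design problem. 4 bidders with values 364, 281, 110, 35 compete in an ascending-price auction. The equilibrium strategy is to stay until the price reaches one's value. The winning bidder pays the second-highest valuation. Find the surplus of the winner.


Step 1: Identify the highest value: 364
Step 2: Identify the second-highest value: 281
Step 3: The final price = second-highest value = 281
Step 4: Surplus = 364 - 281 = 83

83


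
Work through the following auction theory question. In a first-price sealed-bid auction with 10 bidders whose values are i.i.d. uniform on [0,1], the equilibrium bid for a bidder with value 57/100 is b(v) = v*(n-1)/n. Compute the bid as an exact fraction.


Step 1: The symmetric BNE bidding function is b(v) = v * (n-1) / n
Step 2: Substitute v = 57/100 and n = 10
Step 3: b = 57/100 * 9/10
Step 4: b = 513/1000

513/1000


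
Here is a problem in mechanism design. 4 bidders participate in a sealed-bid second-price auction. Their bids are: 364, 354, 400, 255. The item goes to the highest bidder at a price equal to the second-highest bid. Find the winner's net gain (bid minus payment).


Step 1: Sort bids in descending order: 400, 364, 354, 255
Step 2: The winning bid is the highest: 400
Step 3: The payment equals the second-highest bid: 364
Step 4: Surplus = winner's bid - payment = 400 - 364 = 36

36


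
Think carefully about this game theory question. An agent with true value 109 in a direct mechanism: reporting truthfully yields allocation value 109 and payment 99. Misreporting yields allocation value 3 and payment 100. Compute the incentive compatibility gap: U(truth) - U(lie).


Step 1: U(truth) = value - payment = 109 - 99 = 10
Step 2: U(lie) = allocation - payment = 3 - 100 = -97
Step 3: IC gap = 10 - (-97) = 107

107


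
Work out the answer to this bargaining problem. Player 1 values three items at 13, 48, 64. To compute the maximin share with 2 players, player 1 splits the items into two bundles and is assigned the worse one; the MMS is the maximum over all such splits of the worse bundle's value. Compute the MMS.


Step 1: Item values = 13, 48, 64
Step 2: Enumerate all 2-bundle partitions and take the smaller bundle:
  Partition 1: {13} vs {48,64} -> bundles 13, 112; min = 13
  Partition 2: {48} vs {13,64} -> bundles 48, 77; min = 48
  Partition 3: {64} vs {13,48} -> bundles 64, 61; min = 61
Step 3: MMS = max(13, 48, 61) = 61

61


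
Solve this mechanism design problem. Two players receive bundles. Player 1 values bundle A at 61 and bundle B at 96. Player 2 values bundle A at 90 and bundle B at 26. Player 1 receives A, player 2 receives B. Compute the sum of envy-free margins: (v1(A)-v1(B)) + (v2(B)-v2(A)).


Step 1: Player 1's margin = v1(A) - v1(B) = 61 - 96 = -35
Step 2: Player 2's margin = v2(B) - v2(A) = 26 - 90 = -64
Step 3: Total margin = -35 + -64 = -99

-99


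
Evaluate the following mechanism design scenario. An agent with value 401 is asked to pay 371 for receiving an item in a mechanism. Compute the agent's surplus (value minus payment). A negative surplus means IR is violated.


Step 1: Surplus = value - payment = 401 - 371 = 30
Step 2: IR is satisfied (surplus >= 0)

30


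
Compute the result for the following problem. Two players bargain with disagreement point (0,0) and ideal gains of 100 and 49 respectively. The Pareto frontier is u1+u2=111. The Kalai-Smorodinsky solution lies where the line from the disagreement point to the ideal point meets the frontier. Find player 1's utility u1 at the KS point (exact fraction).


Step 1: At the KS point, (u1-d1)/r1 = (u2-d2)/r2 = t and u1+u2 = 111
Step 2: u1 = d1 + r1*t and u2 = d2 + r2*t, so (d1 + r1*t) + (d2 + r2*t) = 111
Step 3: t = (111 - 0 - 0)/(100 + 49) = 111/149
Step 4: u1 = d1 + r1*t = 0 + 100 * 111/149 = 11100/149
Step 5: (Check: u2 = d2 + r2*t = 5439/149; u1+u2 = 11100/149 + 5439/149 = 111, on the frontier.)

11100/149


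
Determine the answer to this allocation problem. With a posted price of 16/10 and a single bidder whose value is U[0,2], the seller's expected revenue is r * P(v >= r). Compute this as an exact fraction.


Step 1: Posted price r = 8/5, value support [0,2]
Step 2: P(v >= r) = (2 - 8/5)/2 = 1/5
Step 3: Expected revenue = r * P(v >= r) = 8/5 * 1/5
Step 4: Revenue = 8/25

8/25


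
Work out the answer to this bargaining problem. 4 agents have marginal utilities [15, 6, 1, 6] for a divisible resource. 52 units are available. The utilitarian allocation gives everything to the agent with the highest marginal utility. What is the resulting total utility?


Step 1: The marginal utilities are [15, 6, 1, 6]
Step 2: The highest marginal utility is 15
Step 3: All 52 units go to that agent
Step 4: Total utility = 15 * 52 = 780

780


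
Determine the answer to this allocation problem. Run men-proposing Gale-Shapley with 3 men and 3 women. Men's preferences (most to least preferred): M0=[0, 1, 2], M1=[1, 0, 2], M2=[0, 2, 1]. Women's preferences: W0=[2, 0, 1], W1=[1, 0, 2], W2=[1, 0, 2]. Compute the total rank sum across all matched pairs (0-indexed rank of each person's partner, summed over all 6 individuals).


Step 1: Run Gale-Shapley (men propose, women hold best offer):
  M0 proposes to W0; she accepts
  M1 proposes to W1; she accepts
  M2 proposes to W0; she switches from M0
  M0 proposes to W1; rejected
  M0 proposes to W2; she accepts
Step 2: Final matching: W0-M2, W1-M1, W2-M0
Step 3: 0-indexed ranks (man's rank of his match, then woman's): 0 + 0 + 0 + 0 + 2 + 1
Step 4: Total rank sum = 3

3


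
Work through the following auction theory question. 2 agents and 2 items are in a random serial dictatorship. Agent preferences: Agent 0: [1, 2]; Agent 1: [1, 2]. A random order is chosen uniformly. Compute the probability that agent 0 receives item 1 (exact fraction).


Step 1: Agent 0 wants item 1
Step 2: There are 2 possible orderings of agents
Step 3: In 1 orderings, agent 0 gets item 1
Step 4: Probability = 1/2

1/2


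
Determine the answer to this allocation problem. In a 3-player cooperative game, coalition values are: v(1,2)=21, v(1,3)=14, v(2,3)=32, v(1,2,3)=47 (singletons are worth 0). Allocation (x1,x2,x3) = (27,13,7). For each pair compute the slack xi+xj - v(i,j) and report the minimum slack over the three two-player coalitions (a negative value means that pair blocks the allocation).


Step 1: Slack for coalition (1,2): x1+x2 - v12 = 40 - 21 = 19
Step 2: Slack for coalition (1,3): x1+x3 - v13 = 34 - 14 = 20
Step 3: Slack for coalition (2,3): x2+x3 - v23 = 20 - 32 = -12
Step 4: Minimum slack = min(19, 20, -12) = -12, attained by (2,3); coalition (2,3) can block (slack < 0), so the allocation is not in the core

-12


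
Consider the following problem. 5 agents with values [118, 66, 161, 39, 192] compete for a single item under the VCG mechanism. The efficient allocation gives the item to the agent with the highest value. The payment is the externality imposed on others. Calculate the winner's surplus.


Step 1: The winner is the agent with the highest value: agent 4 with value 192
Step 2: Values of other agents: [118, 66, 161, 39]
Step 3: VCG payment = max of others' values = 161
Step 4: Surplus = 192 - 161 = 31

31


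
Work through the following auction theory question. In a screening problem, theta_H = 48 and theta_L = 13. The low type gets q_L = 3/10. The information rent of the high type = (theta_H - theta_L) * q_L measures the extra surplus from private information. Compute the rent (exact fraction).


Step 1: theta_H - theta_L = 48 - 13 = 35
Step 2: Information rent = (theta_H - theta_L) * q_L
Step 3: = 35 * 3/10
Step 4: = 21/2

21/2


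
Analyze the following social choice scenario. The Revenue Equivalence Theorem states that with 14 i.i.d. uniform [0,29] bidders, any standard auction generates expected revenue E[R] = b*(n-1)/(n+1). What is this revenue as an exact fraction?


Step 1: By Revenue Equivalence, expected revenue = b*(n-1)/(n+1)
Step 2: Substituting n = 14, b = 29
Step 3: Revenue = 29*(14-1)/(14+1) = 29*13/15
Step 4: Revenue = 377/15

377/15


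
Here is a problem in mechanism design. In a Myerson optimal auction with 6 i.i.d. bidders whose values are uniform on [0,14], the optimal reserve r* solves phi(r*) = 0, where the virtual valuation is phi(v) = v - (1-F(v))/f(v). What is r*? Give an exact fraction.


Step 1: For U[0,14], F(v) = v/14 and f(v) = 1/14
Step 2: phi(v) = v - (1 - v/14)/(1/14) = v - (14 - v) = 2v - 14
Step 3: Set phi(r*) = 0: 2r* - 14 = 0
Step 4: r* = 14/2 = 7 (the number of bidders n = 6 does not enter)

7


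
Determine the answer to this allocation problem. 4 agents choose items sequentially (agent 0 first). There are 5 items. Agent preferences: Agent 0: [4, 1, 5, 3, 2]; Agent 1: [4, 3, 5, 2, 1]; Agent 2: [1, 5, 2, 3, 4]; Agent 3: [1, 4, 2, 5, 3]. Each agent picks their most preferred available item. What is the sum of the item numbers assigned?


Step 1: Agent 0 picks item 4
Step 2: Agent 1 picks item 3
Step 3: Agent 2 picks item 1
Step 4: Agent 3 picks item 2
Step 5: Sum = 4 + 3 + 1 + 2 = 10

10


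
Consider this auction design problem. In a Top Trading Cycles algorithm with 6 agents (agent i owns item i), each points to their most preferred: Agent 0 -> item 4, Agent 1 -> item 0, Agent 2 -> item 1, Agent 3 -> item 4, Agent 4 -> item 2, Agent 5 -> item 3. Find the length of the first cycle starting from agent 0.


Step 1: Trace the pointer graph from agent 0: 0 -> 4 -> 2 -> 1 -> 0
Step 2: A cycle is detected when we revisit agent 0
Step 3: The cycle is: 0 -> 4 -> 2 -> 1 -> 0
Step 4: Cycle length = 4

4


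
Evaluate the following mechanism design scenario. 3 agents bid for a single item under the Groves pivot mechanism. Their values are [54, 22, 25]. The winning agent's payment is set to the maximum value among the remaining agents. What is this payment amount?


Step 1: The efficient winner is agent 0 with value 54
Step 2: Other agents' values: [22, 25]
Step 3: Pivot payment = max(others) = 25
Step 4: The winner pays 25

25


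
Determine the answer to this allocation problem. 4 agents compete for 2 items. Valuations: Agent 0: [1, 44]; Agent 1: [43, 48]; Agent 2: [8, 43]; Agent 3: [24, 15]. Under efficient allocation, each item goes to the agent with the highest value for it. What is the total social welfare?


Step 1: For each item, find the maximum value among all agents.
Step 2: Item 0 -> Agent 1 (value 43)
Step 3: Item 1 -> Agent 1 (value 48)
Step 4: Total welfare = 43 + 48 = 91

91


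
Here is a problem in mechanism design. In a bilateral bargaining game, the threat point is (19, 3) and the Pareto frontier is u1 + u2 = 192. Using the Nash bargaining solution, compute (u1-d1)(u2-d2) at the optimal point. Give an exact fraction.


Step 1: The Nash solution splits surplus symmetrically above the disagreement point
Step 2: u1 = (total + d1 - d2)/2 = (192 + 19 - 3)/2 = 104
Step 3: u2 = (total - d1 + d2)/2 = (192 - 19 + 3)/2 = 88
Step 4: Nash product = (104 - 19) * (88 - 3)
Step 5: = 85 * 85 = 7225

7225


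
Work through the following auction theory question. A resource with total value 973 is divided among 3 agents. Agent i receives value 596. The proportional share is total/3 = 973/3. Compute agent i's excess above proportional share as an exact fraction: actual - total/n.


Step 1: Proportional share = 973/3
Step 2: Agent's actual allocation = 596
Step 3: Excess = 596 - 973/3 = 815/3

815/3


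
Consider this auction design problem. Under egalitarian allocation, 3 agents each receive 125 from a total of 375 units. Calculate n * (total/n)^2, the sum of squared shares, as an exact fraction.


Step 1: Each agent's share = 375/3 = 125
Step 2: Square of each share = (125)^2 = 15625
Step 3: Sum of squares = 3 * 15625 = 46875

46875


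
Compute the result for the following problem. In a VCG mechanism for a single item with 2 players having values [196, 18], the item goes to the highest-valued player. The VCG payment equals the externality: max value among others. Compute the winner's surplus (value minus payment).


Step 1: The winner is the agent with the highest value: agent 0 with value 196
Step 2: Values of other agents: [18]
Step 3: VCG payment = max of others' values = 18
Step 4: Surplus = 196 - 18 = 178

178


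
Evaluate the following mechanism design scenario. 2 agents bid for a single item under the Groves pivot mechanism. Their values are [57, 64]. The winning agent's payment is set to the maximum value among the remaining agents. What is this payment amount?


Step 1: The efficient winner is agent 1 with value 64
Step 2: Other agents' values: [57]
Step 3: Pivot payment = max(others) = 57
Step 4: The winner pays 57

57


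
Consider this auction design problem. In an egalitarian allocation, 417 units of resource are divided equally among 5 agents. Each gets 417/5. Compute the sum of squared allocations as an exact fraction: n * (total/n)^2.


Step 1: Each agent's share = 417/5
Step 2: Square of each share = (417/5)^2 = 173889/25
Step 3: Sum of squares = 5 * 173889/25 = 173889/5

173889/5


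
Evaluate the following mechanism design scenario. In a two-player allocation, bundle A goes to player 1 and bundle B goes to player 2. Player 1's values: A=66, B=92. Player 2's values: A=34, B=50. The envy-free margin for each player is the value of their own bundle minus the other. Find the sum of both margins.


Step 1: Player 1's margin = v1(A) - v1(B) = 66 - 92 = -26
Step 2: Player 2's margin = v2(B) - v2(A) = 50 - 34 = 16
Step 3: Total margin = -26 + 16 = -10

-10


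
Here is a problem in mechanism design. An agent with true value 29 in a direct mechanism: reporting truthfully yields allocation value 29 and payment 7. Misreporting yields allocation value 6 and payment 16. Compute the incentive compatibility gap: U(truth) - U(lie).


Step 1: U(truth) = value - payment = 29 - 7 = 22
Step 2: U(lie) = allocation - payment = 6 - 16 = -10
Step 3: IC gap = 22 - (-10) = 32

32


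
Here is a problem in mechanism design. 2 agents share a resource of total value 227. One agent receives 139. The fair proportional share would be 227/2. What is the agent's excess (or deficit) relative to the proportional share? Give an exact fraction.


Step 1: Proportional share = 227/2
Step 2: Agent's actual allocation = 139
Step 3: Excess = 139 - 227/2 = 51/2

51/2


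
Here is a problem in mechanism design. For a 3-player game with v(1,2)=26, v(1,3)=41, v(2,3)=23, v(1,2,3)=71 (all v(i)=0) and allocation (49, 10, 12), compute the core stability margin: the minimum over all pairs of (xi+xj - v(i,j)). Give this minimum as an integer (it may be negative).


Step 1: Slack for coalition (1,2): x1+x2 - v12 = 59 - 26 = 33
Step 2: Slack for coalition (1,3): x1+x3 - v13 = 61 - 41 = 20
Step 3: Slack for coalition (2,3): x2+x3 - v23 = 22 - 23 = -1
Step 4: Minimum slack = min(33, 20, -1) = -1, attained by (2,3); coalition (2,3) can block (slack < 0), so the allocation is not in the core

-1


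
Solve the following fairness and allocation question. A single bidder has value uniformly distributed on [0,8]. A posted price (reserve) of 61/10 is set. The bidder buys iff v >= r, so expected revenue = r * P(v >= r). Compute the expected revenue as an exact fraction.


Step 1: Posted price r = 61/10, value support [0,8]
Step 2: P(v >= r) = (8 - 61/10)/8 = 19/80
Step 3: Expected revenue = r * P(v >= r) = 61/10 * 19/80
Step 4: Revenue = 1159/800

1159/800


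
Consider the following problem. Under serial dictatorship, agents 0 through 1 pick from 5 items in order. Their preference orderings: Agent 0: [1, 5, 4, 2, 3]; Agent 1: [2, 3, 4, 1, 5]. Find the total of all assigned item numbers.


Step 1: Agent 0 picks item 1
Step 2: Agent 1 picks item 2
Step 3: Sum = 1 + 2 = 3

3


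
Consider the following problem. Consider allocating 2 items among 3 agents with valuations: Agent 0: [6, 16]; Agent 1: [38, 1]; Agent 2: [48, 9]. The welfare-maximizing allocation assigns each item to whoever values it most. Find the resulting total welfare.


Step 1: For each item, find the maximum value among all agents.
Step 2: Item 0 -> Agent 2 (value 48)
Step 3: Item 1 -> Agent 0 (value 16)
Step 4: Total welfare = 48 + 16 = 64

64


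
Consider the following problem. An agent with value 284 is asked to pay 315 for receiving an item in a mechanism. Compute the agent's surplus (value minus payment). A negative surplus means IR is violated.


Step 1: Surplus = value - payment = 284 - 315 = -31
Step 2: IR is violated (surplus < 0)

-31


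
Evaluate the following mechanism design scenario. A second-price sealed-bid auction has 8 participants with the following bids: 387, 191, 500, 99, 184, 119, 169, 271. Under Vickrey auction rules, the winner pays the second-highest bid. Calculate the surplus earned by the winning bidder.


Step 1: Sort bids in descending order: 500, 387, 271, 191, 184, 169, 119, 99
Step 2: The winning bid is the highest: 500
Step 3: The payment equals the second-highest bid: 387
Step 4: Surplus = winner's bid - payment = 500 - 387 = 113

113


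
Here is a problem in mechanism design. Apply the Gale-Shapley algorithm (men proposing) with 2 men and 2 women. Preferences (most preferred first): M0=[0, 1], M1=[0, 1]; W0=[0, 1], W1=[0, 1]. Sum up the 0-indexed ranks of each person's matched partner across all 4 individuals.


Step 1: Run Gale-Shapley (men propose, women hold best offer):
  M0 proposes to W0; she accepts
  M1 proposes to W0; rejected
  M1 proposes to W1; she accepts
Step 2: Final matching: W0-M0, W1-M1
Step 3: 0-indexed ranks (man's rank of his match, then woman's): 0 + 0 + 1 + 1
Step 4: Total rank sum = 2

2


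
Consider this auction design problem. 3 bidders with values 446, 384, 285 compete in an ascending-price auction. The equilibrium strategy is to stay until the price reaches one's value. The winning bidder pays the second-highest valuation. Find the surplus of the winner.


Step 1: Identify the highest value: 446
Step 2: Identify the second-highest value: 384
Step 3: The final price = second-highest value = 384
Step 4: Surplus = 446 - 384 = 62

62


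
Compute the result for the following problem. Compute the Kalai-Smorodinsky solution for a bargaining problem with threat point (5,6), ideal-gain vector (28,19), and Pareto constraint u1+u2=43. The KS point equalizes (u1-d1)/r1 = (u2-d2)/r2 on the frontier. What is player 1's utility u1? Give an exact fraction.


Step 1: At the KS point, (u1-d1)/r1 = (u2-d2)/r2 = t and u1+u2 = 43
Step 2: u1 = d1 + r1*t and u2 = d2 + r2*t, so (d1 + r1*t) + (d2 + r2*t) = 43
Step 3: t = (43 - 5 - 6)/(28 + 19) = 32/47
Step 4: u1 = d1 + r1*t = 5 + 28 * 32/47 = 1131/47
Step 5: (Check: u2 = d2 + r2*t = 890/47; u1+u2 = 1131/47 + 890/47 = 43, on the frontier.)

1131/47


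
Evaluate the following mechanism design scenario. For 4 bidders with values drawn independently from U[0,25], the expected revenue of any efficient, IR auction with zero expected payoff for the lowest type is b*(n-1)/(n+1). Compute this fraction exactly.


Step 1: By Revenue Equivalence, expected revenue = b*(n-1)/(n+1)
Step 2: Substituting n = 4, b = 25
Step 3: Revenue = 25*(4-1)/(4+1) = 25*3/5
Step 4: Revenue = 75/5 = 15

15


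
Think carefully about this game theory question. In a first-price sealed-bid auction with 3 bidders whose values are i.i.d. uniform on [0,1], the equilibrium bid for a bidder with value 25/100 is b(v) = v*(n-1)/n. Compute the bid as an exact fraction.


Step 1: The symmetric BNE bidding function is b(v) = v * (n-1) / n
Step 2: Substitute v = 1/4 and n = 3
Step 3: b = 1/4 * 2/3
Step 4: b = 1/6

1/6


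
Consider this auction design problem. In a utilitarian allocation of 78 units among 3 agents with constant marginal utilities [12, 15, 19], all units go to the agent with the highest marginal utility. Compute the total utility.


Step 1: The marginal utilities are [12, 15, 19]
Step 2: The highest marginal utility is 19
Step 3: All 78 units go to that agent
Step 4: Total utility = 19 * 78 = 1482

1482


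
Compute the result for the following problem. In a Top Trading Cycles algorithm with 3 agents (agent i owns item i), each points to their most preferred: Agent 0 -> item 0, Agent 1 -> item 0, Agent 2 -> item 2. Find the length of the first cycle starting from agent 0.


Step 1: Trace the pointer graph from agent 0: 0 -> 0
Step 2: A cycle is detected when we revisit agent 0
Step 3: The cycle is: 0 -> 0
Step 4: Cycle length = 1

1


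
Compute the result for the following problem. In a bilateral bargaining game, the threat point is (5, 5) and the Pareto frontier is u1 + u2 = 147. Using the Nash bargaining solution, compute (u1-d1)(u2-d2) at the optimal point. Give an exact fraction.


Step 1: The Nash solution splits surplus symmetrically above the disagreement point
Step 2: u1 = (total + d1 - d2)/2 = (147 + 5 - 5)/2 = 147/2
Step 3: u2 = (total - d1 + d2)/2 = (147 - 5 + 5)/2 = 147/2
Step 4: Nash product = (147/2 - 5) * (147/2 - 5)
Step 5: = 137/2 * 137/2 = 18769/4

18769/4


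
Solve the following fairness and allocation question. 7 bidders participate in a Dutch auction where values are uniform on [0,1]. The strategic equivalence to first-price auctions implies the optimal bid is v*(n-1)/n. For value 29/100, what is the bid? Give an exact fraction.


Step 1: Dutch auctions are strategically equivalent to first-price auctions
Step 2: The equilibrium bid is b(v) = v*(n-1)/n
Step 3: b = 29/100 * 6/7
Step 4: b = 87/350

87/350


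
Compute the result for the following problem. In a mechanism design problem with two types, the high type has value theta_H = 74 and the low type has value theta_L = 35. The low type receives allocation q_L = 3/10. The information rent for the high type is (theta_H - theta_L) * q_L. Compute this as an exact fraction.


Step 1: theta_H - theta_L = 74 - 35 = 39
Step 2: Information rent = (theta_H - theta_L) * q_L
Step 3: = 39 * 3/10
Step 4: = 117/10

117/10
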